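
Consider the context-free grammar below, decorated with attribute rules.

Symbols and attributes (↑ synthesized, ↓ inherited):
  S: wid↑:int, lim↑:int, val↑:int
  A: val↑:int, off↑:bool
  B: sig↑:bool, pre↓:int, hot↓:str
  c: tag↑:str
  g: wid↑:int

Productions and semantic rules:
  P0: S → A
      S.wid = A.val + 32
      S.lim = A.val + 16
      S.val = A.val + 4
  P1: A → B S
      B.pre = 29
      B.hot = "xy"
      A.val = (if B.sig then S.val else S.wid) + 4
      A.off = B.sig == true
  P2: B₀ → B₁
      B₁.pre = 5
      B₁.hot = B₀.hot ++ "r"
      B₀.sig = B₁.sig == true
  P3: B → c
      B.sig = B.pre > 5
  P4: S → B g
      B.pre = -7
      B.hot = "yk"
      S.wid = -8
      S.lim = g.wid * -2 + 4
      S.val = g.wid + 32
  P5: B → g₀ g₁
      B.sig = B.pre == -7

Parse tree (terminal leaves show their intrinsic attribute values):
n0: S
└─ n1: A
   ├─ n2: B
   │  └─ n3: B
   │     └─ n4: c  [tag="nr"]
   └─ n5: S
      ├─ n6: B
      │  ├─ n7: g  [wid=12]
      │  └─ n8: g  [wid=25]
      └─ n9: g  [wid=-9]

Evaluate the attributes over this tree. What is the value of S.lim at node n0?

1. n2.pre = 29  [29]
2. n2.hot = "xy"  ["xy"]
3. n3.pre = 5  [5]
4. n3.hot = "xyr"  [B₀.hot ++ "r"]
5. n4.tag = "nr"  [terminal]
6. n3.sig = false  [B.pre > 5]
7. n2.sig = false  [B₁.sig == true]
8. n6.pre = -7  [-7]
9. n6.hot = "yk"  ["yk"]
10. n7.wid = 12  [terminal]
11. n8.wid = 25  [terminal]
12. n6.sig = true  [B.pre == -7]
13. n9.wid = -9  [terminal]
14. n5.wid = -8  [-8]
15. n5.lim = 22  [g.wid * -2 + 4]
16. n5.val = 23  [g.wid + 32]
17. n1.val = -4  [(if B.sig then S.val else S.wid) + 4]
18. n1.off = false  [B.sig == true]
19. n0.wid = 28  [A.val + 32]
20. n0.lim = 12  [A.val + 16]
21. n0.val = 0  [A.val + 4]

12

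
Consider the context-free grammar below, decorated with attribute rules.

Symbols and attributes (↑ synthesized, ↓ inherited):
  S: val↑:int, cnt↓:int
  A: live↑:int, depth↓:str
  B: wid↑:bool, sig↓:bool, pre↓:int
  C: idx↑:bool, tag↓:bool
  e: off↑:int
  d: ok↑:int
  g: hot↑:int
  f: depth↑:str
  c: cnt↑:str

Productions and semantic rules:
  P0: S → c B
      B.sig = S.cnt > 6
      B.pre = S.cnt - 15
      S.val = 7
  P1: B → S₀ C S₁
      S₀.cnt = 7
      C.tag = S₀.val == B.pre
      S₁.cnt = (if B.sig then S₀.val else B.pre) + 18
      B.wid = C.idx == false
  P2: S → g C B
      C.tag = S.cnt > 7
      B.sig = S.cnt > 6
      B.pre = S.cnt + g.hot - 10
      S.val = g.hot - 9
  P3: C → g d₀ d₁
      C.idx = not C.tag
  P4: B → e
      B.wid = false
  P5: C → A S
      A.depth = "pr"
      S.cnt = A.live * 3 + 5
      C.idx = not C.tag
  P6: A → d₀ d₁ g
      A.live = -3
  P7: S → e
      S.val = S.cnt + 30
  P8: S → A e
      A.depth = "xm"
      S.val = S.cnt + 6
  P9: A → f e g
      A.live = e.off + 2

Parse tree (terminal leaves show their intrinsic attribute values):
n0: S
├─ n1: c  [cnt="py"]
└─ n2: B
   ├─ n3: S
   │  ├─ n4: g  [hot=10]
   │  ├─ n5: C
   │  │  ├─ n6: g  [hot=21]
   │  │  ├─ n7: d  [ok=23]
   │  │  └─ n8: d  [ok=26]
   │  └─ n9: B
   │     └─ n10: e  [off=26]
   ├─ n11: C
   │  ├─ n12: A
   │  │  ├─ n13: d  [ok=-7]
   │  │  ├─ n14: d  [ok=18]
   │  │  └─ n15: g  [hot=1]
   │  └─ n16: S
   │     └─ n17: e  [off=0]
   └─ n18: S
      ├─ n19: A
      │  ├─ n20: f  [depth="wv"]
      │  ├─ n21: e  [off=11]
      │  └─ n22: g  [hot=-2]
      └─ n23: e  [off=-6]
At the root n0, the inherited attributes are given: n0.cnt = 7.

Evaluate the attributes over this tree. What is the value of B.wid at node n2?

1. n0.cnt = 7  [given at root]
2. n1.cnt = "py"  [terminal]
3. n2.sig = true  [S.cnt > 6]
4. n2.pre = -8  [S.cnt - 15]
5. n3.cnt = 7  [7]
6. n4.hot = 10  [terminal]
7. n5.tag = false  [S.cnt > 7]
8. n6.hot = 21  [terminal]
9. n7.ok = 23  [terminal]
10. n8.ok = 26  [terminal]
11. n5.idx = true  [not C.tag]
12. n9.sig = true  [S.cnt > 6]
13. n9.pre = 7  [S.cnt + g.hot - 10]
14. n10.off = 26  [terminal]
15. n9.wid = false  [false]
16. n3.val = 1  [g.hot - 9]
17. n11.tag = false  [S₀.val == B.pre]
18. n12.depth = "pr"  ["pr"]
19. n13.ok = -7  [terminal]
20. n14.ok = 18  [terminal]
21. n15.hot = 1  [terminal]
22. n12.live = -3  [-3]
23. n16.cnt = -4  [A.live * 3 + 5]
24. n17.off = 0  [terminal]
25. n16.val = 26  [S.cnt + 30]
26. n11.idx = true  [not C.tag]
27. n18.cnt = 19  [(if B.sig then S₀.val else B.pre) + 18]
28. n19.depth = "xm"  ["xm"]
29. n20.depth = "wv"  [terminal]
30. n21.off = 11  [terminal]
31. n22.hot = -2  [terminal]
32. n19.live = 13  [e.off + 2]
33. n23.off = -6  [terminal]
34. n18.val = 25  [S.cnt + 6]
35. n2.wid = false  [C.idx == false]
36. n0.val = 7  [7]

false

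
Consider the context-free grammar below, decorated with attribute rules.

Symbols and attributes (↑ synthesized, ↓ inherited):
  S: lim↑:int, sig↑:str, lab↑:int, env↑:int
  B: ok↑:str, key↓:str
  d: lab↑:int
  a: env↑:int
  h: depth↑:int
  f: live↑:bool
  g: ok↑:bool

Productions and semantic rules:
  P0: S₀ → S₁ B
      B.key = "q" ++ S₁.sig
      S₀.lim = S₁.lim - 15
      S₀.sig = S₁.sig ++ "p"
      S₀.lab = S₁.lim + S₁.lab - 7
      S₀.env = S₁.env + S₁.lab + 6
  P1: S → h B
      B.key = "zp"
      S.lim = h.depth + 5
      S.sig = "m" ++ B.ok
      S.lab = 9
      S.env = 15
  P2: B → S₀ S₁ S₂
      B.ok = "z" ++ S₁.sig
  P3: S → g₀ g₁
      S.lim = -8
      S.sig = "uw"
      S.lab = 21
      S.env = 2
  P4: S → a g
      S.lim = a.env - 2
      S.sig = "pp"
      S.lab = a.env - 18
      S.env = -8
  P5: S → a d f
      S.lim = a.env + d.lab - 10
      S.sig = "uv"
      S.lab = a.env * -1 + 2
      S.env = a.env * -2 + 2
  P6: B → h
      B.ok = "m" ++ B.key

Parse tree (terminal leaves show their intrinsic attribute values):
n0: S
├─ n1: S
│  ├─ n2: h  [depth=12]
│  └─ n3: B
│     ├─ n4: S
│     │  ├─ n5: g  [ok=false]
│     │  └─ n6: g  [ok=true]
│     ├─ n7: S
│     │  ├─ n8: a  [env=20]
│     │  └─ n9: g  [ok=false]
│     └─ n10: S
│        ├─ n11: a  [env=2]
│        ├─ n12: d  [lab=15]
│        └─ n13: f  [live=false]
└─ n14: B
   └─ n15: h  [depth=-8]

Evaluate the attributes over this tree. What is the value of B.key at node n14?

1. n2.depth = 12  [terminal]
2. n3.key = "zp"  ["zp"]
3. n5.ok = false  [terminal]
4. n6.ok = true  [terminal]
5. n4.lim = -8  [-8]
6. n4.sig = "uw"  ["uw"]
7. n4.lab = 21  [21]
8. n4.env = 2  [2]
9. n8.env = 20  [terminal]
10. n9.ok = false  [terminal]
11. n7.lim = 18  [a.env - 2]
12. n7.sig = "pp"  ["pp"]
13. n7.lab = 2  [a.env - 18]
14. n7.env = -8  [-8]
15. n11.env = 2  [terminal]
16. n12.lab = 15  [terminal]
17. n13.live = false  [terminal]
18. n10.lim = 7  [a.env + d.lab - 10]
19. n10.sig = "uv"  ["uv"]
20. n10.lab = 0  [a.env * -1 + 2]
21. n10.env = -2  [a.env * -2 + 2]
22. n3.ok = "zpp"  ["z" ++ S₁.sig]
23. n1.lim = 17  [h.depth + 5]
24. n1.sig = "mzpp"  ["m" ++ B.ok]
25. n1.lab = 9  [9]
26. n1.env = 15  [15]
27. n14.key = "qmzpp"  ["q" ++ S₁.sig]
28. n15.depth = -8  [terminal]
29. n14.ok = "mqmzpp"  ["m" ++ B.key]
30. n0.lim = 2  [S₁.lim - 15]
31. n0.sig = "mzppp"  [S₁.sig ++ "p"]
32. n0.lab = 19  [S₁.lim + S₁.lab - 7]
33. n0.env = 30  [S₁.env + S₁.lab + 6]

"qmzpp"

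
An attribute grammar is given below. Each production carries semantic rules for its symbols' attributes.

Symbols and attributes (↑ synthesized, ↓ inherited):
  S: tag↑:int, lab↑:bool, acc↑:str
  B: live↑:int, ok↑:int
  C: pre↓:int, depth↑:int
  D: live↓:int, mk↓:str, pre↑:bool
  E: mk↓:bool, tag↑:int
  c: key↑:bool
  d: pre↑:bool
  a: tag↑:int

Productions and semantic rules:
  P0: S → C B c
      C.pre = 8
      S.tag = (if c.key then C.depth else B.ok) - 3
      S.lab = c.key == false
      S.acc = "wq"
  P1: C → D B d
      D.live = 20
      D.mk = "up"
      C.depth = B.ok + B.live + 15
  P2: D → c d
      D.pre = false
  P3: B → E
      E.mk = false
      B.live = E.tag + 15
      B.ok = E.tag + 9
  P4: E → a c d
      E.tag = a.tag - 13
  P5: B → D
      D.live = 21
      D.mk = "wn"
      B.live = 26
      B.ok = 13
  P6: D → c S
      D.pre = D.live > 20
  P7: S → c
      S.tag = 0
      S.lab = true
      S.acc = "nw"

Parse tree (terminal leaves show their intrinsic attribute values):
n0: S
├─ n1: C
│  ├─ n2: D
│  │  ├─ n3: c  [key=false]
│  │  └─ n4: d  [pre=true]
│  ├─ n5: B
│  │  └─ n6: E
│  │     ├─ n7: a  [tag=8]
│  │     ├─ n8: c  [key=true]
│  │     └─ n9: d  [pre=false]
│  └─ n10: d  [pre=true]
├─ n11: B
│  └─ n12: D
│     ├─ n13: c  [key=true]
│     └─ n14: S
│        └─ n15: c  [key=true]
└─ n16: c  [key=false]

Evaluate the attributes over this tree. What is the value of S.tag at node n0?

10

1. n1.pre = 8  [8]
2. n2.live = 20  [20]
3. n2.mk = "up"  ["up"]
4. n3.key = false  [terminal]
5. n4.pre = true  [terminal]
6. n2.pre = false  [false]
7. n6.mk = false  [false]
8. n7.tag = 8  [terminal]
9. n8.key = true  [terminal]
10. n9.pre = false  [terminal]
11. n6.tag = -5  [a.tag - 13]
12. n5.live = 10  [E.tag + 15]
13. n5.ok = 4  [E.tag + 9]
14. n10.pre = true  [terminal]
15. n1.depth = 29  [B.ok + B.live + 15]
16. n12.live = 21  [21]
17. n12.mk = "wn"  ["wn"]
18. n13.key = true  [terminal]
19. n15.key = true  [terminal]
20. n14.tag = 0  [0]
21. n14.lab = true  [true]
22. n14.acc = "nw"  ["nw"]
23. n12.pre = true  [D.live > 20]
24. n11.live = 26  [26]
25. n11.ok = 13  [13]
26. n16.key = false  [terminal]
27. n0.tag = 10  [(if c.key then C.depth else B.ok) - 3]
28. n0.lab = true  [c.key == false]
29. n0.acc = "wq"  ["wq"]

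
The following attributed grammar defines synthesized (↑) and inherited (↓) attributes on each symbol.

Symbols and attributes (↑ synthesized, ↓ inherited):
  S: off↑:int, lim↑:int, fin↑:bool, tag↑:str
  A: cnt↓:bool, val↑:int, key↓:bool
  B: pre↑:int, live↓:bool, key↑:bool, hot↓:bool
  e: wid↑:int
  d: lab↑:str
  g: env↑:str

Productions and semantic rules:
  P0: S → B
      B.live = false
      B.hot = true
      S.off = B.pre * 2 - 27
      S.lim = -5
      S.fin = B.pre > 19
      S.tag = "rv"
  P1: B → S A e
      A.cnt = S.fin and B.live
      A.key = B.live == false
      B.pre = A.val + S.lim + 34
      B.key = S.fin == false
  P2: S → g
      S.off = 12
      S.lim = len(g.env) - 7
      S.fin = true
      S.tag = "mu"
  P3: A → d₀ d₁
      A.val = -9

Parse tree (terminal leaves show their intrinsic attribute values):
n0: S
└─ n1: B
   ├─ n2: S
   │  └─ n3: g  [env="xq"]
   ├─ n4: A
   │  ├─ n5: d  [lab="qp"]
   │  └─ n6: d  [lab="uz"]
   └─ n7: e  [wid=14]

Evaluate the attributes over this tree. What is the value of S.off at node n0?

13

1. n1.live = false  [false]
2. n1.hot = true  [true]
3. n3.env = "xq"  [terminal]
4. n2.off = 12  [12]
5. n2.lim = -5  [len(g.env) - 7]
6. n2.fin = true  [true]
7. n2.tag = "mu"  ["mu"]
8. n4.cnt = false  [S.fin and B.live]
9. n4.key = true  [B.live == false]
10. n5.lab = "qp"  [terminal]
11. n6.lab = "uz"  [terminal]
12. n4.val = -9  [-9]
13. n7.wid = 14  [terminal]
14. n1.pre = 20  [A.val + S.lim + 34]
15. n1.key = false  [S.fin == false]
16. n0.off = 13  [B.pre * 2 - 27]
17. n0.lim = -5  [-5]
18. n0.fin = true  [B.pre > 19]
19. n0.tag = "rv"  ["rv"]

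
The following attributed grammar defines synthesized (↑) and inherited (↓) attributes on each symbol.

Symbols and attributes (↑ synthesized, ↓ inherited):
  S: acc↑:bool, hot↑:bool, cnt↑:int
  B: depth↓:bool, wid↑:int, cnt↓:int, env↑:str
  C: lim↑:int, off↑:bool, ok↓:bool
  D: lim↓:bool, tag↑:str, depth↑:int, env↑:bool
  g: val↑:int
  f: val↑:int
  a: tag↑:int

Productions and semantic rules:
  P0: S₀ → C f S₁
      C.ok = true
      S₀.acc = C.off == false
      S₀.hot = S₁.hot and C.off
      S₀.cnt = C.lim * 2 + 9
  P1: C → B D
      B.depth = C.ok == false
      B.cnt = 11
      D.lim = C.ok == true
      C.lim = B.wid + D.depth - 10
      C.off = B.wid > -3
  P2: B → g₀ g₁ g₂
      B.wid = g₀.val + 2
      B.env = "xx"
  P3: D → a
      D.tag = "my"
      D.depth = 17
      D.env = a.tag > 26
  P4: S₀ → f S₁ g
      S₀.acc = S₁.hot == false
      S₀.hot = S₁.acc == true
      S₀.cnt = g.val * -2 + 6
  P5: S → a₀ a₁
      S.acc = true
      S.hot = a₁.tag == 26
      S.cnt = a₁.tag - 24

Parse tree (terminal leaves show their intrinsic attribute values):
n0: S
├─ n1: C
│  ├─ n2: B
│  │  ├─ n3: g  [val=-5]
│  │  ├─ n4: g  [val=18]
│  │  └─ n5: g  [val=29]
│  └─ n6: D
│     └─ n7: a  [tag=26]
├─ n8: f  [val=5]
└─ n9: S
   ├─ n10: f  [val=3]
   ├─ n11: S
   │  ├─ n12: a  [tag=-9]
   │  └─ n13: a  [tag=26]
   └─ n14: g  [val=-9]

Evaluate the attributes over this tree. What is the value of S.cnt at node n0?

17

1. n1.ok = true  [true]
2. n2.depth = false  [C.ok == false]
3. n2.cnt = 11  [11]
4. n3.val = -5  [terminal]
5. n4.val = 18  [terminal]
6. n5.val = 29  [terminal]
7. n2.wid = -3  [g₀.val + 2]
8. n2.env = "xx"  ["xx"]
9. n6.lim = true  [C.ok == true]
10. n7.tag = 26  [terminal]
11. n6.tag = "my"  ["my"]
12. n6.depth = 17  [17]
13. n6.env = false  [a.tag > 26]
14. n1.lim = 4  [B.wid + D.depth - 10]
15. n1.off = false  [B.wid > -3]
16. n8.val = 5  [terminal]
17. n10.val = 3  [terminal]
18. n12.tag = -9  [terminal]
19. n13.tag = 26  [terminal]
20. n11.acc = true  [true]
21. n11.hot = true  [a₁.tag == 26]
22. n11.cnt = 2  [a₁.tag - 24]
23. n14.val = -9  [terminal]
24. n9.acc = false  [S₁.hot == false]
25. n9.hot = true  [S₁.acc == true]
26. n9.cnt = 24  [g.val * -2 + 6]
27. n0.acc = true  [C.off == false]
28. n0.hot = false  [S₁.hot and C.off]
29. n0.cnt = 17  [C.lim * 2 + 9]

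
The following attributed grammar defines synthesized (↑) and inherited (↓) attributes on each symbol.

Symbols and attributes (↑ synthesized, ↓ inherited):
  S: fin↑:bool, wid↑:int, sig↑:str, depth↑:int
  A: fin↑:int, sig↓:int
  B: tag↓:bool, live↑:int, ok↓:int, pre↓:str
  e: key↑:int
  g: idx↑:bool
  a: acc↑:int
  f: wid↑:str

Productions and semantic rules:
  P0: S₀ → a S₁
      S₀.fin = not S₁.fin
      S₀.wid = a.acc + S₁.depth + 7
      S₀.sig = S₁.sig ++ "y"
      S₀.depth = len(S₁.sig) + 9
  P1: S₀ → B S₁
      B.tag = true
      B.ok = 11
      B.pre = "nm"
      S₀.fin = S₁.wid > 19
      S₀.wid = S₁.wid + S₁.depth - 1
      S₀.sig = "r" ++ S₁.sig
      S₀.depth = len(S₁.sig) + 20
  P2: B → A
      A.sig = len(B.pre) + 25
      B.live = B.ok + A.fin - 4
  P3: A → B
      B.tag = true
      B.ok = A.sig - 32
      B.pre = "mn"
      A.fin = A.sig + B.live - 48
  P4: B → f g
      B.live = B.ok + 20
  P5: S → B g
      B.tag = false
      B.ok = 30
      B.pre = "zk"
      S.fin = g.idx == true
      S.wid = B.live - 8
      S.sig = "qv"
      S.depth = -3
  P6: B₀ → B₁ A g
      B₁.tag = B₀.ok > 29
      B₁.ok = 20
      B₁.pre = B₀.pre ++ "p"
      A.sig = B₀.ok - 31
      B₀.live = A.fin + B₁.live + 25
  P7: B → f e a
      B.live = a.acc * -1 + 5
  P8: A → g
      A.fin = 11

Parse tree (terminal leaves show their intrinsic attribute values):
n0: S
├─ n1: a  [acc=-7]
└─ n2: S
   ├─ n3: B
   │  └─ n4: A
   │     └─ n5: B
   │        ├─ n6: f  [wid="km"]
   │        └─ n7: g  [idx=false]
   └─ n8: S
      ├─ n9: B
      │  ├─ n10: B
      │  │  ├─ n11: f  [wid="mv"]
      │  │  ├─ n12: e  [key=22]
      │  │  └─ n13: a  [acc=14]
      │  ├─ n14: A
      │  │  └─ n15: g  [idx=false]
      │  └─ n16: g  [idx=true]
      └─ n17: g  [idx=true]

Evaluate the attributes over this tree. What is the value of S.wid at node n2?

1. n1.acc = -7  [terminal]
2. n3.tag = true  [true]
3. n3.ok = 11  [11]
4. n3.pre = "nm"  ["nm"]
5. n4.sig = 27  [len(B.pre) + 25]
6. n5.tag = true  [true]
7. n5.ok = -5  [A.sig - 32]
8. n5.pre = "mn"  ["mn"]
9. n6.wid = "km"  [terminal]
10. n7.idx = false  [terminal]
11. n5.live = 15  [B.ok + 20]
12. n4.fin = -6  [A.sig + B.live - 48]
13. n3.live = 1  [B.ok + A.fin - 4]
14. n9.tag = false  [false]
15. n9.ok = 30  [30]
16. n9.pre = "zk"  ["zk"]
17. n10.tag = true  [B₀.ok > 29]
18. n10.ok = 20  [20]
19. n10.pre = "zkp"  [B₀.pre ++ "p"]
20. n11.wid = "mv"  [terminal]
21. n12.key = 22  [terminal]
22. n13.acc = 14  [terminal]
23. n10.live = -9  [a.acc * -1 + 5]
24. n14.sig = -1  [B₀.ok - 31]
25. n15.idx = false  [terminal]
26. n14.fin = 11  [11]
27. n16.idx = true  [terminal]
28. n9.live = 27  [A.fin + B₁.live + 25]
29. n17.idx = true  [terminal]
30. n8.fin = true  [g.idx == true]
31. n8.wid = 19  [B.live - 8]
32. n8.sig = "qv"  ["qv"]
33. n8.depth = -3  [-3]
34. n2.fin = false  [S₁.wid > 19]
35. n2.wid = 15  [S₁.wid + S₁.depth - 1]
36. n2.sig = "rqv"  ["r" ++ S₁.sig]
37. n2.depth = 22  [len(S₁.sig) + 20]
38. n0.fin = true  [not S₁.fin]
39. n0.wid = 22  [a.acc + S₁.depth + 7]
40. n0.sig = "rqvy"  [S₁.sig ++ "y"]
41. n0.depth = 12  [len(S₁.sig) + 9]

15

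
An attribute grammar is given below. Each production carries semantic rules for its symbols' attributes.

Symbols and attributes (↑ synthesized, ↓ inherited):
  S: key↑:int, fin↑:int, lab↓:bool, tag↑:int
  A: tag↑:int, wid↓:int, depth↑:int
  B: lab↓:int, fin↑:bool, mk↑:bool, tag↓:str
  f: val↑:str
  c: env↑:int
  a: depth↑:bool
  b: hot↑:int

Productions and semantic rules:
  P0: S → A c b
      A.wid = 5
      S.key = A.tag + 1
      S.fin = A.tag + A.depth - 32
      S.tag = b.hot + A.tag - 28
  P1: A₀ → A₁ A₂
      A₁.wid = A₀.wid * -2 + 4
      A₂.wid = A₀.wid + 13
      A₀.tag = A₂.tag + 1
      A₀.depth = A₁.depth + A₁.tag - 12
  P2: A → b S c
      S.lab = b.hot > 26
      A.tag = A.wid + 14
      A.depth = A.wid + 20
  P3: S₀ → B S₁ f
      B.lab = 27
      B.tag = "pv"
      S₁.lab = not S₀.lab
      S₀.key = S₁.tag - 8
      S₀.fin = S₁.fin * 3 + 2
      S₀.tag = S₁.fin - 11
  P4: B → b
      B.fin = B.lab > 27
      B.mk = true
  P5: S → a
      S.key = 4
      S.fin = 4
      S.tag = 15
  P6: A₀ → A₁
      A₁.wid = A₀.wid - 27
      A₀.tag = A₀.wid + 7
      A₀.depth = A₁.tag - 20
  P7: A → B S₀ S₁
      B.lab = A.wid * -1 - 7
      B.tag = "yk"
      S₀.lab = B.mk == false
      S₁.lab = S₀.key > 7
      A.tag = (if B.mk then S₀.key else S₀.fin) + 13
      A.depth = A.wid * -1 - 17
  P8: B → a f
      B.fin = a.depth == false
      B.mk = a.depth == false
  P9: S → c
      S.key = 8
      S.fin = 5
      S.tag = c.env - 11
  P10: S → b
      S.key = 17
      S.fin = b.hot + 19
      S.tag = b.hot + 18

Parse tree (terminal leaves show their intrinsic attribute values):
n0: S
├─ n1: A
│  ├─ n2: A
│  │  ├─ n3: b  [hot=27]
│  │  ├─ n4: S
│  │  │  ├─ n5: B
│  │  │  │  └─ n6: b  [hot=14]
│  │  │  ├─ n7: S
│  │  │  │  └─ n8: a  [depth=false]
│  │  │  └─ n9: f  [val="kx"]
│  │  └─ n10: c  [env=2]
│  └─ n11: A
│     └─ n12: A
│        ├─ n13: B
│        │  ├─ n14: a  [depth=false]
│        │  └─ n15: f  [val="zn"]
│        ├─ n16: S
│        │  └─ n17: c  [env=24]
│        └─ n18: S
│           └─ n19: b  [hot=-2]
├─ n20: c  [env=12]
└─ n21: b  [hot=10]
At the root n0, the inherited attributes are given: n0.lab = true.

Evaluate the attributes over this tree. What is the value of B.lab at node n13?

2

1. n0.lab = true  [given at root]
2. n1.wid = 5  [5]
3. n2.wid = -6  [A₀.wid * -2 + 4]
4. n3.hot = 27  [terminal]
5. n4.lab = true  [b.hot > 26]
6. n5.lab = 27  [27]
7. n5.tag = "pv"  ["pv"]
8. n6.hot = 14  [terminal]
9. n5.fin = false  [B.lab > 27]
10. n5.mk = true  [true]
11. n7.lab = false  [not S₀.lab]
12. n8.depth = false  [terminal]
13. n7.key = 4  [4]
14. n7.fin = 4  [4]
15. n7.tag = 15  [15]
16. n9.val = "kx"  [terminal]
17. n4.key = 7  [S₁.tag - 8]
18. n4.fin = 14  [S₁.fin * 3 + 2]
19. n4.tag = -7  [S₁.fin - 11]
20. n10.env = 2  [terminal]
21. n2.tag = 8  [A.wid + 14]
22. n2.depth = 14  [A.wid + 20]
23. n11.wid = 18  [A₀.wid + 13]
24. n12.wid = -9  [A₀.wid - 27]
25. n13.lab = 2  [A.wid * -1 - 7]
26. n13.tag = "yk"  ["yk"]
27. n14.depth = false  [terminal]
28. n15.val = "zn"  [terminal]
29. n13.fin = true  [a.depth == false]
30. n13.mk = true  [a.depth == false]
31. n16.lab = false  [B.mk == false]
32. n17.env = 24  [terminal]
33. n16.key = 8  [8]
34. n16.fin = 5  [5]
35. n16.tag = 13  [c.env - 11]
36. n18.lab = true  [S₀.key > 7]
37. n19.hot = -2  [terminal]
38. n18.key = 17  [17]
39. n18.fin = 17  [b.hot + 19]
40. n18.tag = 16  [b.hot + 18]
41. n12.tag = 21  [(if B.mk then S₀.key else S₀.fin) + 13]
42. n12.depth = -8  [A.wid * -1 - 17]
43. n11.tag = 25  [A₀.wid + 7]
44. n11.depth = 1  [A₁.tag - 20]
45. n1.tag = 26  [A₂.tag + 1]
46. n1.depth = 10  [A₁.depth + A₁.tag - 12]
47. n20.env = 12  [terminal]
48. n21.hot = 10  [terminal]
49. n0.key = 27  [A.tag + 1]
50. n0.fin = 4  [A.tag + A.depth - 32]
51. n0.tag = 8  [b.hot + A.tag - 28]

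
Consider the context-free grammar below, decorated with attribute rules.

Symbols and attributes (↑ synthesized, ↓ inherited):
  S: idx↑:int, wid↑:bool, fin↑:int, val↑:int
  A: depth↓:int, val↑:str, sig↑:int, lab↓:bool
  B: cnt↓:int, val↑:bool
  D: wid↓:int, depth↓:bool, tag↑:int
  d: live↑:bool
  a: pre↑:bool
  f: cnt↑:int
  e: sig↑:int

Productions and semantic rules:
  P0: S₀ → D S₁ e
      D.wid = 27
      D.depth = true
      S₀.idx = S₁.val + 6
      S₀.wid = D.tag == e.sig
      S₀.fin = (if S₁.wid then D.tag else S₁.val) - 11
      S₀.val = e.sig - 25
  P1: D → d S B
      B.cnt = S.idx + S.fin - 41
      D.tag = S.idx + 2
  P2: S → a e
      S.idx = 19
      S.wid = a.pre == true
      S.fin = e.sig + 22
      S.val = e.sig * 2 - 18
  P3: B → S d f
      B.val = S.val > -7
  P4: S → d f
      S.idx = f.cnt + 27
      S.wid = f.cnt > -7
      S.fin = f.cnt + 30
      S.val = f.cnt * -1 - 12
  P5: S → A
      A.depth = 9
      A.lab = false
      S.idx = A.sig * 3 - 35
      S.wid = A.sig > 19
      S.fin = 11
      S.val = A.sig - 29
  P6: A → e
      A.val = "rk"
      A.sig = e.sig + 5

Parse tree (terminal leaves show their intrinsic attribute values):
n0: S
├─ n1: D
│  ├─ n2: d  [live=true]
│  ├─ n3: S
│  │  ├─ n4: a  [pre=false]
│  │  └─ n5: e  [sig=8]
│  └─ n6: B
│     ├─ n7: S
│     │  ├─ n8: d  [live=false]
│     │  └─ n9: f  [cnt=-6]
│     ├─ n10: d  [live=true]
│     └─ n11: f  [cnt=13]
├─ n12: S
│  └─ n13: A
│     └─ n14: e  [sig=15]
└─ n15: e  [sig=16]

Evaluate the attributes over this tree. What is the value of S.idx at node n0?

1. n1.wid = 27  [27]
2. n1.depth = true  [true]
3. n2.live = true  [terminal]
4. n4.pre = false  [terminal]
5. n5.sig = 8  [terminal]
6. n3.idx = 19  [19]
7. n3.wid = false  [a.pre == true]
8. n3.fin = 30  [e.sig + 22]
9. n3.val = -2  [e.sig * 2 - 18]
10. n6.cnt = 8  [S.idx + S.fin - 41]
11. n8.live = false  [terminal]
12. n9.cnt = -6  [terminal]
13. n7.idx = 21  [f.cnt + 27]
14. n7.wid = true  [f.cnt > -7]
15. n7.fin = 24  [f.cnt + 30]
16. n7.val = -6  [f.cnt * -1 - 12]
17. n10.live = true  [terminal]
18. n11.cnt = 13  [terminal]
19. n6.val = true  [S.val > -7]
20. n1.tag = 21  [S.idx + 2]
21. n13.depth = 9  [9]
22. n13.lab = false  [false]
23. n14.sig = 15  [terminal]
24. n13.val = "rk"  ["rk"]
25. n13.sig = 20  [e.sig + 5]
26. n12.idx = 25  [A.sig * 3 - 35]
27. n12.wid = true  [A.sig > 19]
28. n12.fin = 11  [11]
29. n12.val = -9  [A.sig - 29]
30. n15.sig = 16  [terminal]
31. n0.idx = -3  [S₁.val + 6]
32. n0.wid = false  [D.tag == e.sig]
33. n0.fin = 10  [(if S₁.wid then D.tag else S₁.val) - 11]
34. n0.val = -9  [e.sig - 25]

-3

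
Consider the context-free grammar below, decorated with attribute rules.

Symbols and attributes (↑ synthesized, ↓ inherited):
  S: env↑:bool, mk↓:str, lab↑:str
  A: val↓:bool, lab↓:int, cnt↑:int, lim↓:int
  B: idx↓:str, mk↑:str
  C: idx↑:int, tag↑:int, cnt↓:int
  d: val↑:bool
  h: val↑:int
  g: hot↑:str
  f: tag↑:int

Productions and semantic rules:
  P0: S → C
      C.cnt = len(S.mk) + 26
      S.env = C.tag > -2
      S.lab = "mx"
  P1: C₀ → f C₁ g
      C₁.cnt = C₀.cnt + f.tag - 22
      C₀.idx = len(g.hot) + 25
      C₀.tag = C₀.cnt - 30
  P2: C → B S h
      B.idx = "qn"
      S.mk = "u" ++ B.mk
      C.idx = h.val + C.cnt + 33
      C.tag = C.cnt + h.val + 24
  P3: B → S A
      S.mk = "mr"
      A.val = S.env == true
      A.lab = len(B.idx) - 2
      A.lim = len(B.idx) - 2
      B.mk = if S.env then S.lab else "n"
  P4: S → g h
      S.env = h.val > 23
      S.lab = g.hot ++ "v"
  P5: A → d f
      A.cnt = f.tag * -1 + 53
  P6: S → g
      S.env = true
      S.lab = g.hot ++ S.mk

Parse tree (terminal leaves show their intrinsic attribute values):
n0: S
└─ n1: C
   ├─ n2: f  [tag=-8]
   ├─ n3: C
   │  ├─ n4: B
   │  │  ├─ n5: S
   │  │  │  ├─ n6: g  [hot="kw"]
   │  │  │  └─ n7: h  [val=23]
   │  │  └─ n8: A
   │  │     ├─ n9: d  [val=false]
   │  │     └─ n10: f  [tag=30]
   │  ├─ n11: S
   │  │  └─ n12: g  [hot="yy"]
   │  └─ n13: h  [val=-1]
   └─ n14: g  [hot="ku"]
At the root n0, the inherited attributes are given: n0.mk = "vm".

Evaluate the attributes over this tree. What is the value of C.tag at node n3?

1. n0.mk = "vm"  [given at root]
2. n1.cnt = 28  [len(S.mk) + 26]
3. n2.tag = -8  [terminal]
4. n3.cnt = -2  [C₀.cnt + f.tag - 22]
5. n4.idx = "qn"  ["qn"]
6. n5.mk = "mr"  ["mr"]
7. n6.hot = "kw"  [terminal]
8. n7.val = 23  [terminal]
9. n5.env = false  [h.val > 23]
10. n5.lab = "kwv"  [g.hot ++ "v"]
11. n8.val = false  [S.env == true]
12. n8.lab = 0  [len(B.idx) - 2]
13. n8.lim = 0  [len(B.idx) - 2]
14. n9.val = false  [terminal]
15. n10.tag = 30  [terminal]
16. n8.cnt = 23  [f.tag * -1 + 53]
17. n4.mk = "n"  [if S.env then S.lab else "n"]
18. n11.mk = "un"  ["u" ++ B.mk]
19. n12.hot = "yy"  [terminal]
20. n11.env = true  [true]
21. n11.lab = "yyun"  [g.hot ++ S.mk]
22. n13.val = -1  [terminal]
23. n3.idx = 30  [h.val + C.cnt + 33]
24. n3.tag = 21  [C.cnt + h.val + 24]
25. n14.hot = "ku"  [terminal]
26. n1.idx = 27  [len(g.hot) + 25]
27. n1.tag = -2  [C₀.cnt - 30]
28. n0.env = false  [C.tag > -2]
29. n0.lab = "mx"  ["mx"]

21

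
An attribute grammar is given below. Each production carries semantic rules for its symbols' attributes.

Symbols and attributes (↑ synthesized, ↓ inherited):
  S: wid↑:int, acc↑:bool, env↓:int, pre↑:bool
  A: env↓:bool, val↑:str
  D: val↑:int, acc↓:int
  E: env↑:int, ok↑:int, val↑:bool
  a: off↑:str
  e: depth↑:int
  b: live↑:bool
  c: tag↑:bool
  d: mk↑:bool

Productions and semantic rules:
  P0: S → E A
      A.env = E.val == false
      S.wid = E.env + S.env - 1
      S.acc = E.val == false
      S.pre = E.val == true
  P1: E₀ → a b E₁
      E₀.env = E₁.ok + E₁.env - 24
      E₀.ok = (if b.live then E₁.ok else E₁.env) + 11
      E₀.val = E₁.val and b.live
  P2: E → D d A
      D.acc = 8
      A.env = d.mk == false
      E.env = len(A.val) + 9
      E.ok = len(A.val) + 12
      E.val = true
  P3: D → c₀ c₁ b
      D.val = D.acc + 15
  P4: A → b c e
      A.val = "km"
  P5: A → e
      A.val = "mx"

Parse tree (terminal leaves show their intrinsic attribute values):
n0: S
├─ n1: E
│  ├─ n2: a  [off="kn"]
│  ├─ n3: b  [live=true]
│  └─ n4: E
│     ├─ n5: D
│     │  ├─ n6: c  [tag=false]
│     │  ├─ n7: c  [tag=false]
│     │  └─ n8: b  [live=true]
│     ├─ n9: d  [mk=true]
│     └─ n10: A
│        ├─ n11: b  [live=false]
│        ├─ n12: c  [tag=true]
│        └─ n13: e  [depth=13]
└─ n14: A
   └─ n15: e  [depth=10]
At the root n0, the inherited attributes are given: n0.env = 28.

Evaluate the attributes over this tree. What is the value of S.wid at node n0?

28

1. n0.env = 28  [given at root]
2. n2.off = "kn"  [terminal]
3. n3.live = true  [terminal]
4. n5.acc = 8  [8]
5. n6.tag = false  [terminal]
6. n7.tag = false  [terminal]
7. n8.live = true  [terminal]
8. n5.val = 23  [D.acc + 15]
9. n9.mk = true  [terminal]
10. n10.env = false  [d.mk == false]
11. n11.live = false  [terminal]
12. n12.tag = true  [terminal]
13. n13.depth = 13  [terminal]
14. n10.val = "km"  ["km"]
15. n4.env = 11  [len(A.val) + 9]
16. n4.ok = 14  [len(A.val) + 12]
17. n4.val = true  [true]
18. n1.env = 1  [E₁.ok + E₁.env - 24]
19. n1.ok = 25  [(if b.live then E₁.ok else E₁.env) + 11]
20. n1.val = true  [E₁.val and b.live]
21. n14.env = false  [E.val == false]
22. n15.depth = 10  [terminal]
23. n14.val = "mx"  ["mx"]
24. n0.wid = 28  [E.env + S.env - 1]
25. n0.acc = false  [E.val == false]
26. n0.pre = true  [E.val == true]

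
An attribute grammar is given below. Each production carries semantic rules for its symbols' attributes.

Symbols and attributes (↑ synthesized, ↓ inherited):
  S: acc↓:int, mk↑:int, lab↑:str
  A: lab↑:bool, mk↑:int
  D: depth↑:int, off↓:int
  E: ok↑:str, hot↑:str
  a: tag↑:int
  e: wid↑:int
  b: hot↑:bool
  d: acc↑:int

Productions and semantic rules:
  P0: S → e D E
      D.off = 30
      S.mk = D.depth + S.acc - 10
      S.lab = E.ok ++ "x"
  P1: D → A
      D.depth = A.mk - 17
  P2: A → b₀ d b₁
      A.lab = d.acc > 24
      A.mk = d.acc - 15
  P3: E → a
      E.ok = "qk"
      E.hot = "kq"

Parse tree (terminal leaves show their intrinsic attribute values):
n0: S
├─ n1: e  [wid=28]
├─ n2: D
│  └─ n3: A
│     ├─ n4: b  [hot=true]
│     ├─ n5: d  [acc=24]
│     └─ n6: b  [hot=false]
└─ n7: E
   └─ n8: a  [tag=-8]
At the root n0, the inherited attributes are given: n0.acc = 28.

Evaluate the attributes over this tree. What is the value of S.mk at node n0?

10

1. n0.acc = 28  [given at root]
2. n1.wid = 28  [terminal]
3. n2.off = 30  [30]
4. n4.hot = true  [terminal]
5. n5.acc = 24  [terminal]
6. n6.hot = false  [terminal]
7. n3.lab = false  [d.acc > 24]
8. n3.mk = 9  [d.acc - 15]
9. n2.depth = -8  [A.mk - 17]
10. n8.tag = -8  [terminal]
11. n7.ok = "qk"  ["qk"]
12. n7.hot = "kq"  ["kq"]
13. n0.mk = 10  [D.depth + S.acc - 10]
14. n0.lab = "qkx"  [E.ok ++ "x"]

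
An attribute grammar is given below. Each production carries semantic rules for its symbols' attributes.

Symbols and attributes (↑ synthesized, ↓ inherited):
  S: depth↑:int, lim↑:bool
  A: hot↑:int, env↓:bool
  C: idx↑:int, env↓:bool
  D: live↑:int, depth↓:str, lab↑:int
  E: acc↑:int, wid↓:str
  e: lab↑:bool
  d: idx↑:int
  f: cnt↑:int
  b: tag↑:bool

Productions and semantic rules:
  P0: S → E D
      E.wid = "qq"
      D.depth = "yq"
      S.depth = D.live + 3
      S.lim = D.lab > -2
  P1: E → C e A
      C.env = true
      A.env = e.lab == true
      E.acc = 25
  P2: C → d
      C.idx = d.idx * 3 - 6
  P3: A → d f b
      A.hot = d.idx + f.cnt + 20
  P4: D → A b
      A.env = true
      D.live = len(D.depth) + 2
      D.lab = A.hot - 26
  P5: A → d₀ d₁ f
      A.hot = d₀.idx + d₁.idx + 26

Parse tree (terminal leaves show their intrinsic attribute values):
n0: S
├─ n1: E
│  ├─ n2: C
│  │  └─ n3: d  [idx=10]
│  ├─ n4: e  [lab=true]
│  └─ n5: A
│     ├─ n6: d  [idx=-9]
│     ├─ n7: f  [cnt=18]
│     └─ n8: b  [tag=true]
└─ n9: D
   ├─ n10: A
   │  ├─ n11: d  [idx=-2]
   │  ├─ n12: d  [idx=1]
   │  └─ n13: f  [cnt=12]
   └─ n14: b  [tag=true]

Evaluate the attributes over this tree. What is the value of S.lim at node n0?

1. n1.wid = "qq"  ["qq"]
2. n2.env = true  [true]
3. n3.idx = 10  [terminal]
4. n2.idx = 24  [d.idx * 3 - 6]
5. n4.lab = true  [terminal]
6. n5.env = true  [e.lab == true]
7. n6.idx = -9  [terminal]
8. n7.cnt = 18  [terminal]
9. n8.tag = true  [terminal]
10. n5.hot = 29  [d.idx + f.cnt + 20]
11. n1.acc = 25  [25]
12. n9.depth = "yq"  ["yq"]
13. n10.env = true  [true]
14. n11.idx = -2  [terminal]
15. n12.idx = 1  [terminal]
16. n13.cnt = 12  [terminal]
17. n10.hot = 25  [d₀.idx + d₁.idx + 26]
18. n14.tag = true  [terminal]
19. n9.live = 4  [len(D.depth) + 2]
20. n9.lab = -1  [A.hot - 26]
21. n0.depth = 7  [D.live + 3]
22. n0.lim = true  [D.lab > -2]

true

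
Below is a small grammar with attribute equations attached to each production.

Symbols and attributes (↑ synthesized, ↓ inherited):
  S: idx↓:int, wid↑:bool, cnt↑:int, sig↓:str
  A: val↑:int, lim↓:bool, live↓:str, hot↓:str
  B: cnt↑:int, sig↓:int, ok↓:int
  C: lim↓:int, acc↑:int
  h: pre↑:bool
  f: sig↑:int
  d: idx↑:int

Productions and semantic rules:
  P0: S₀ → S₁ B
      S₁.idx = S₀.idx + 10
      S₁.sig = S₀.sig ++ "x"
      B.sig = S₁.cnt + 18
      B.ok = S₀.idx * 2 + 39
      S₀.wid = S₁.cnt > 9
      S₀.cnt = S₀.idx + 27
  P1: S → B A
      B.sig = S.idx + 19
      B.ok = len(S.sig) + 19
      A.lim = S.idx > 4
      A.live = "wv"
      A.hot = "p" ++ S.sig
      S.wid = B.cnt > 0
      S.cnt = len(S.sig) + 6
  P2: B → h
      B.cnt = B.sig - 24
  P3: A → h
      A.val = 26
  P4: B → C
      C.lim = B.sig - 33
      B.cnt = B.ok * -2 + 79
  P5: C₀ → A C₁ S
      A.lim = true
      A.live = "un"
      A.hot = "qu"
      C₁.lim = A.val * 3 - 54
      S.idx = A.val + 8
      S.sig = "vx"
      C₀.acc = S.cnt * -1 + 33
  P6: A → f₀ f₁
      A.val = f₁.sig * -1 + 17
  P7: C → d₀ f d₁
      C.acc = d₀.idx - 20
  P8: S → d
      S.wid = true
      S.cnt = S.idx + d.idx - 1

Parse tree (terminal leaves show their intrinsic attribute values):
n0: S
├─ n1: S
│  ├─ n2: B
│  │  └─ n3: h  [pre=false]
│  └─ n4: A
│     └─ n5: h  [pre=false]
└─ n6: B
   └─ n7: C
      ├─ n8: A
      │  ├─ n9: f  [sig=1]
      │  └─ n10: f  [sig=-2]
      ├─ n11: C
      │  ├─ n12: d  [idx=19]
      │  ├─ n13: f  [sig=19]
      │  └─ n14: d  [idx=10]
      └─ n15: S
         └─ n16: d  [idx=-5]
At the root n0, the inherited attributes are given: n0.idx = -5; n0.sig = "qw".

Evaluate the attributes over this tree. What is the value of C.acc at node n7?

12

1. n0.idx = -5  [given at root]
2. n0.sig = "qw"  [given at root]
3. n1.idx = 5  [S₀.idx + 10]
4. n1.sig = "qwx"  [S₀.sig ++ "x"]
5. n2.sig = 24  [S.idx + 19]
6. n2.ok = 22  [len(S.sig) + 19]
7. n3.pre = false  [terminal]
8. n2.cnt = 0  [B.sig - 24]
9. n4.lim = true  [S.idx > 4]
10. n4.live = "wv"  ["wv"]
11. n4.hot = "pqwx"  ["p" ++ S.sig]
12. n5.pre = false  [terminal]
13. n4.val = 26  [26]
14. n1.wid = false  [B.cnt > 0]
15. n1.cnt = 9  [len(S.sig) + 6]
16. n6.sig = 27  [S₁.cnt + 18]
17. n6.ok = 29  [S₀.idx * 2 + 39]
18. n7.lim = -6  [B.sig - 33]
19. n8.lim = true  [true]
20. n8.live = "un"  ["un"]
21. n8.hot = "qu"  ["qu"]
22. n9.sig = 1  [terminal]
23. n10.sig = -2  [terminal]
24. n8.val = 19  [f₁.sig * -1 + 17]
25. n11.lim = 3  [A.val * 3 - 54]
26. n12.idx = 19  [terminal]
27. n13.sig = 19  [terminal]
28. n14.idx = 10  [terminal]
29. n11.acc = -1  [d₀.idx - 20]
30. n15.idx = 27  [A.val + 8]
31. n15.sig = "vx"  ["vx"]
32. n16.idx = -5  [terminal]
33. n15.wid = true  [true]
34. n15.cnt = 21  [S.idx + d.idx - 1]
35. n7.acc = 12  [S.cnt * -1 + 33]
36. n6.cnt = 21  [B.ok * -2 + 79]
37. n0.wid = false  [S₁.cnt > 9]
38. n0.cnt = 22  [S₀.idx + 27]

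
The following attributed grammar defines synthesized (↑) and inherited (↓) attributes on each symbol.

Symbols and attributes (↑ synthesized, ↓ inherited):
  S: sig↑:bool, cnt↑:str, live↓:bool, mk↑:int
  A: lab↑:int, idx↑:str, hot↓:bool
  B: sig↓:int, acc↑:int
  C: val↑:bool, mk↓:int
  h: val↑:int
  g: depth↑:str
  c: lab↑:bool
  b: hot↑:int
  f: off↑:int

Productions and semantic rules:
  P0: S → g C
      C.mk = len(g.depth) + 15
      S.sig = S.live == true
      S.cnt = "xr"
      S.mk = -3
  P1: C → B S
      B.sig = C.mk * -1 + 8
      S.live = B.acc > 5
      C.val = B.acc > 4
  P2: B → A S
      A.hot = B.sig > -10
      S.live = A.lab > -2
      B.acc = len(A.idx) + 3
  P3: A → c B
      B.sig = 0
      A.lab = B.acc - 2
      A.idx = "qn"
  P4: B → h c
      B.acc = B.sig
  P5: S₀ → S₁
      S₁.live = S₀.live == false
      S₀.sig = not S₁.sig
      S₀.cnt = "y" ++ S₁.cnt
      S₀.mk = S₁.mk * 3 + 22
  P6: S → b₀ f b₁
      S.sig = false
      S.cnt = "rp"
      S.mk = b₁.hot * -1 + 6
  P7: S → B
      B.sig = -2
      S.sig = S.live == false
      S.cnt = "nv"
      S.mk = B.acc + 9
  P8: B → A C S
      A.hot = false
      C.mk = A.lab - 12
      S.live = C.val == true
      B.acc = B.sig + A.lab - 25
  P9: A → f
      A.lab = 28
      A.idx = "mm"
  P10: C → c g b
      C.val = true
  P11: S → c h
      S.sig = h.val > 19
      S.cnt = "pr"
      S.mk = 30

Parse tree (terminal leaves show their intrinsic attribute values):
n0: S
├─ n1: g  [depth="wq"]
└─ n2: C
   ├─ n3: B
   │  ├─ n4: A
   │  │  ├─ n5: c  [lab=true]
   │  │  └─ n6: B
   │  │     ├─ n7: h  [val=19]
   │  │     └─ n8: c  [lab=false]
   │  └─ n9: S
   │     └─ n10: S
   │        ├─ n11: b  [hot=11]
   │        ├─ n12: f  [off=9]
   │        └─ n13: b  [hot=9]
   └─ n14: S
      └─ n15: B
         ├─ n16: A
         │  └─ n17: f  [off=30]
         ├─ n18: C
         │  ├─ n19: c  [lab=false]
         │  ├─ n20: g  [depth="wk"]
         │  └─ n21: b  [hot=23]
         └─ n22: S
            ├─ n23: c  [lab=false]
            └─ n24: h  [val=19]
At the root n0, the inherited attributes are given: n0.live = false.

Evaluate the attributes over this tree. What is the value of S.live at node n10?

true

1. n0.live = false  [given at root]
2. n1.depth = "wq"  [terminal]
3. n2.mk = 17  [len(g.depth) + 15]
4. n3.sig = -9  [C.mk * -1 + 8]
5. n4.hot = true  [B.sig > -10]
6. n5.lab = true  [terminal]
7. n6.sig = 0  [0]
8. n7.val = 19  [terminal]
9. n8.lab = false  [terminal]
10. n6.acc = 0  [B.sig]
11. n4.lab = -2  [B.acc - 2]
12. n4.idx = "qn"  ["qn"]
13. n9.live = false  [A.lab > -2]
14. n10.live = true  [S₀.live == false]
15. n11.hot = 11  [terminal]
16. n12.off = 9  [terminal]
17. n13.hot = 9  [terminal]
18. n10.sig = false  [false]
19. n10.cnt = "rp"  ["rp"]
20. n10.mk = -3  [b₁.hot * -1 + 6]
21. n9.sig = true  [not S₁.sig]
22. n9.cnt = "yrp"  ["y" ++ S₁.cnt]
23. n9.mk = 13  [S₁.mk * 3 + 22]
24. n3.acc = 5  [len(A.idx) + 3]
25. n14.live = false  [B.acc > 5]
26. n15.sig = -2  [-2]
27. n16.hot = false  [false]
28. n17.off = 30  [terminal]
29. n16.lab = 28  [28]
30. n16.idx = "mm"  ["mm"]
31. n18.mk = 16  [A.lab - 12]
32. n19.lab = false  [terminal]
33. n20.depth = "wk"  [terminal]
34. n21.hot = 23  [terminal]
35. n18.val = true  [true]
36. n22.live = true  [C.val == true]
37. n23.lab = false  [terminal]
38. n24.val = 19  [terminal]
39. n22.sig = false  [h.val > 19]
40. n22.cnt = "pr"  ["pr"]
41. n22.mk = 30  [30]
42. n15.acc = 1  [B.sig + A.lab - 25]
43. n14.sig = true  [S.live == false]
44. n14.cnt = "nv"  ["nv"]
45. n14.mk = 10  [B.acc + 9]
46. n2.val = true  [B.acc > 4]
47. n0.sig = false  [S.live == true]
48. n0.cnt = "xr"  ["xr"]
49. n0.mk = -3  [-3]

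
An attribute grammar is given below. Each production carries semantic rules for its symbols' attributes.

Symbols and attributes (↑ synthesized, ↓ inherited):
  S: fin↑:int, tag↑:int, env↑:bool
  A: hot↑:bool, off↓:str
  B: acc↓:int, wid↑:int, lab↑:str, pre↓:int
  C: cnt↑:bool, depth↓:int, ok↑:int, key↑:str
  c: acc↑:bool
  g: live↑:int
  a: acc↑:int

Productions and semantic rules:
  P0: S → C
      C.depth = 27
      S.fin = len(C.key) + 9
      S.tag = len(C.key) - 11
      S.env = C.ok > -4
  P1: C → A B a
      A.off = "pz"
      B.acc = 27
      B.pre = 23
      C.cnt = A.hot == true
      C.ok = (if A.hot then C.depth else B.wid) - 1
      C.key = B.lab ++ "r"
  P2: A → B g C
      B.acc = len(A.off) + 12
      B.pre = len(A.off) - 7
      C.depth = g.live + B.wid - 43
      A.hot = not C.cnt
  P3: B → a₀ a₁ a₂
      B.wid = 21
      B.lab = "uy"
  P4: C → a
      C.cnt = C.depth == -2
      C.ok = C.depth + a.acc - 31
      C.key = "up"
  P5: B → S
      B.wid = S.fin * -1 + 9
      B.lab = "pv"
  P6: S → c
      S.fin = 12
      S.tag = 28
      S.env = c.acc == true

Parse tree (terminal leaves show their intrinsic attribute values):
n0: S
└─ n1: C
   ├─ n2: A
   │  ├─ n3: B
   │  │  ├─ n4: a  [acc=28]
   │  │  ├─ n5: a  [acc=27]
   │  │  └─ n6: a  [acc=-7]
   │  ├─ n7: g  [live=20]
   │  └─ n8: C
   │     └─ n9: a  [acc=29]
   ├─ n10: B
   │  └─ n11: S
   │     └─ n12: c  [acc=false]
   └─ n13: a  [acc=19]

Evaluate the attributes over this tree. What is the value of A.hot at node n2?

1. n1.depth = 27  [27]
2. n2.off = "pz"  ["pz"]
3. n3.acc = 14  [len(A.off) + 12]
4. n3.pre = -5  [len(A.off) - 7]
5. n4.acc = 28  [terminal]
6. n5.acc = 27  [terminal]
7. n6.acc = -7  [terminal]
8. n3.wid = 21  [21]
9. n3.lab = "uy"  ["uy"]
10. n7.live = 20  [terminal]
11. n8.depth = -2  [g.live + B.wid - 43]
12. n9.acc = 29  [terminal]
13. n8.cnt = true  [C.depth == -2]
14. n8.ok = -4  [C.depth + a.acc - 31]
15. n8.key = "up"  ["up"]
16. n2.hot = false  [not C.cnt]
17. n10.acc = 27  [27]
18. n10.pre = 23  [23]
19. n12.acc = false  [terminal]
20. n11.fin = 12  [12]
21. n11.tag = 28  [28]
22. n11.env = false  [c.acc == true]
23. n10.wid = -3  [S.fin * -1 + 9]
24. n10.lab = "pv"  ["pv"]
25. n13.acc = 19  [terminal]
26. n1.cnt = false  [A.hot == true]
27. n1.ok = -4  [(if A.hot then C.depth else B.wid) - 1]
28. n1.key = "pvr"  [B.lab ++ "r"]
29. n0.fin = 12  [len(C.key) + 9]
30. n0.tag = -8  [len(C.key) - 11]
31. n0.env = false  [C.ok > -4]

false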